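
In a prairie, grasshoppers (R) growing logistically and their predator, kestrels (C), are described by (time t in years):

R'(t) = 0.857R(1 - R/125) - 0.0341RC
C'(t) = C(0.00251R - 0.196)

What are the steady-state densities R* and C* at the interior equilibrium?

R* ≈ 78.1, C* ≈ 9.43

From dC/dt = 0 with C > 0: 0.00251R* = 0.196, so R* = 78.1.
Substitute into dR/dt = 0: 0.857(1 - 78.1/125) = 0.0341C*.
The bracket is 0.375, giving C* = 0.322/0.0341 = 9.43.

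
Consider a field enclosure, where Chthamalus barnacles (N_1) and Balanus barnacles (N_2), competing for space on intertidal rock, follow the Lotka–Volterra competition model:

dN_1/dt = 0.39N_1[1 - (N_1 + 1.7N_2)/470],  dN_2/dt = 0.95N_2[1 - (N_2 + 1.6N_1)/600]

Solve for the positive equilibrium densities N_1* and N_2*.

N_1* ≈ 320, N_2* ≈ 88.4

Setting both brackets to zero gives the nullclines N_1 + 1.7N_2 = 470 and 1.6N_1 + N_2 = 600.
Substituting N_2 = 600 - 1.6N_1 into the first: N_1(1 - 1.7·1.6) = 470 - 1.7·600.
So N_1* = -550/-1.72 = 320, and then N_2* = 600 - 1.6·320 = 88.4.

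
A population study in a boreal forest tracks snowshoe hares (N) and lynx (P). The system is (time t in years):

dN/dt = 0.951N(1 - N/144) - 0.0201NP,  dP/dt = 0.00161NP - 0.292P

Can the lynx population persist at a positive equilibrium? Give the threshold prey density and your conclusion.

Threshold N = 181; K < 181, so no, the predator goes extinct.

The predator equation gives dP/dt > 0 only when N > 0.292/0.00161 = 181.
Without the predator, N → K = 144. Since 144 < 181, the predator cannot invade.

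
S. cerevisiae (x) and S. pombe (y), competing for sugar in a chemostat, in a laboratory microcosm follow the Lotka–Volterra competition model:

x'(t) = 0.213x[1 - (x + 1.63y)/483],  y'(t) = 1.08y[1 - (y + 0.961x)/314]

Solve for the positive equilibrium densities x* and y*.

x* ≈ 50.9, y* ≈ 265

Setting both brackets to zero gives the nullclines x + 1.63y = 483 and 0.961x + y = 314.
Substituting y = 314 - 0.961x into the first: x(1 - 1.63·0.961) = 483 - 1.63·314.
So x* = -28.8/-0.566 = 50.9, and then y* = 314 - 0.961·50.9 = 265.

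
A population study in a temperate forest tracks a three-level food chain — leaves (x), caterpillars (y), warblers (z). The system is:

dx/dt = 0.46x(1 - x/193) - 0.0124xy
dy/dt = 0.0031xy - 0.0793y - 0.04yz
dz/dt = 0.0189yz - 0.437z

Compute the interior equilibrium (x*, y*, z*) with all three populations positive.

x* ≈ 72.7, y* ≈ 23.1, z* ≈ 3.65

From dz/dt = 0: 0.0189y* = 0.437, so y* = 23.1.
From dx/dt = 0: 0.46(1 - x*/193) = 0.0124·23.1, giving x* = 193·(1 - 0.623) = 72.7.
From dy/dt = 0: 0.0031·72.7 - 0.0793 = 0.04z*, so z* = 0.146/0.04 = 3.65.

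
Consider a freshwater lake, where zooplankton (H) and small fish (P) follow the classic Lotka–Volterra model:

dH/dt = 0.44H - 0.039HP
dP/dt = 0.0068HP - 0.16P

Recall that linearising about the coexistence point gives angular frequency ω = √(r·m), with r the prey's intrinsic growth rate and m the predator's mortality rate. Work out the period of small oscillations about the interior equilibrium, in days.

Here r = 0.44 and m = 0.16, so r·m = 0.0704.
ω = √0.0704 = 0.265 per day, hence T = 2π/ω ≈ 23.7 days.

T ≈ 23.7 days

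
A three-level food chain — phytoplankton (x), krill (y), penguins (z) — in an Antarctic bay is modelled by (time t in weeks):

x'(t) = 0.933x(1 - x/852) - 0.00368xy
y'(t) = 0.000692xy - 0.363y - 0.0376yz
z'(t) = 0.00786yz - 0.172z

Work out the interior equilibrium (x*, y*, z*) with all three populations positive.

x* ≈ 778, y* ≈ 21.9, z* ≈ 4.67

From dz/dt = 0: 0.00786y* = 0.172, so y* = 21.9.
From dx/dt = 0: 0.933(1 - x*/852) = 0.00368·21.9, giving x* = 852·(1 - 0.0863) = 778.
From dy/dt = 0: 0.000692·778 - 0.363 = 0.0376z*, so z* = 0.176/0.0376 = 4.67.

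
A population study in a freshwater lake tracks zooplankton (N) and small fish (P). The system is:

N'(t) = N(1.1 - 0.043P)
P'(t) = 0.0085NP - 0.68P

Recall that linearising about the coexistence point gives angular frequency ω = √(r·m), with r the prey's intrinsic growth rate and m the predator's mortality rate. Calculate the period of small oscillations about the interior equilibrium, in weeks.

Here r = 1.1 and m = 0.68, so r·m = 0.748.
ω = √0.748 = 0.865 per week, hence T = 2π/ω ≈ 7.26 weeks.

T ≈ 7.26 weeks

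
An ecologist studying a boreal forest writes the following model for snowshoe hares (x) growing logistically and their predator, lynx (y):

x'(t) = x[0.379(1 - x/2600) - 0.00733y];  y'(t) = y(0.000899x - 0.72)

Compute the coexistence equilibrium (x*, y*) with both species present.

x* ≈ 801, y* ≈ 35.8

From dy/dt = 0 with y > 0: 0.000899x* = 0.72, so x* = 801.
Substitute into dx/dt = 0: 0.379(1 - 801/2600) = 0.00733y*.
The bracket is 0.692, giving y* = 0.262/0.00733 = 35.8.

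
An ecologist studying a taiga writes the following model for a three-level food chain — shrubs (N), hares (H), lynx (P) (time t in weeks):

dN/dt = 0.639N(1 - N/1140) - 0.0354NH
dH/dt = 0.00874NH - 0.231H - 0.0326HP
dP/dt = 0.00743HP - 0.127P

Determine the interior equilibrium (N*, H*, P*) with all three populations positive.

N* ≈ 60.5, H* ≈ 17.1, P* ≈ 9.13

From dP/dt = 0: 0.00743H* = 0.127, so H* = 17.1.
From dN/dt = 0: 0.639(1 - N*/1140) = 0.0354·17.1, giving N* = 1140·(1 - 0.947) = 60.5.
From dH/dt = 0: 0.00874·60.5 - 0.231 = 0.0326P*, so P* = 0.298/0.0326 = 9.13.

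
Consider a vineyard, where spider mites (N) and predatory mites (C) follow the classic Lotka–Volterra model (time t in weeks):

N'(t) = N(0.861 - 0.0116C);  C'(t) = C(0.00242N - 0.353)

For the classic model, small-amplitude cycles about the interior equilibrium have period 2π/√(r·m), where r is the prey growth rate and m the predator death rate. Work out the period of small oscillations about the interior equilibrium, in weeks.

T ≈ 11.4 weeks

Here r = 0.861 and m = 0.353, so r·m = 0.304.
ω = √0.304 = 0.551 per week, hence T = 2π/ω ≈ 11.4 weeks.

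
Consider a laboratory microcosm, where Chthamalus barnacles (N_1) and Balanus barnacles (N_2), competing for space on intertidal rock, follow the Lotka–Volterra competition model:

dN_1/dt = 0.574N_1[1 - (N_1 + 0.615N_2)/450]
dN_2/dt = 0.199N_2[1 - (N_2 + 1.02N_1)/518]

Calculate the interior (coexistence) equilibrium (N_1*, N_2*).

Setting both brackets to zero gives the nullclines N_1 + 0.615N_2 = 450 and 1.02N_1 + N_2 = 518.
Substituting N_2 = 518 - 1.02N_1 into the first: N_1(1 - 0.615·1.02) = 450 - 0.615·518.
So N_1* = 131/0.373 = 353, and then N_2* = 518 - 1.02·353 = 158.

N_1* ≈ 353, N_2* ≈ 158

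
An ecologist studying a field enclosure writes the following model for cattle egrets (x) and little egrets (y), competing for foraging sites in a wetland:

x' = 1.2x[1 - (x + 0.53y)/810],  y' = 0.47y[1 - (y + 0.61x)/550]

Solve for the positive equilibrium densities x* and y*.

x* ≈ 766, y* ≈ 82.6

Setting both brackets to zero gives the nullclines x + 0.53y = 810 and 0.61x + y = 550.
Substituting y = 550 - 0.61x into the first: x(1 - 0.53·0.61) = 810 - 0.53·550.
So x* = 518/0.677 = 766, and then y* = 550 - 0.61·766 = 82.6.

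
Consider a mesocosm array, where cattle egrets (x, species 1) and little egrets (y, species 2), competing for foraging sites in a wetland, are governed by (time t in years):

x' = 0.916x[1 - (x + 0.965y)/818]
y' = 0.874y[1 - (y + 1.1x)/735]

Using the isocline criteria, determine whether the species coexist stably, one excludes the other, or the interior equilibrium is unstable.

species 1 excludes species 2

Compare the nullcline intercepts: K1/α12 = 818/0.965 = 848 > K2 = 735; K2/α21 = 735/1.1 = 668 < K1 = 818.
Since the inequalities point opposite ways, species 1 can invade but species 2 cannot.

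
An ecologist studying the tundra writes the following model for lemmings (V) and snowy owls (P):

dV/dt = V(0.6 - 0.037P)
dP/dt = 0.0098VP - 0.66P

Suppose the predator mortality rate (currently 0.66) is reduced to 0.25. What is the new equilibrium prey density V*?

V* ≈ 25.5

At the interior fixed point, setting dP/dt = 0 with P > 0 fixes V* = (predator death rate)/(VP coefficient) — independent of the other coefficients.
With the change, V* = 0.25/0.0098 = 25.5; it falls from 67.3.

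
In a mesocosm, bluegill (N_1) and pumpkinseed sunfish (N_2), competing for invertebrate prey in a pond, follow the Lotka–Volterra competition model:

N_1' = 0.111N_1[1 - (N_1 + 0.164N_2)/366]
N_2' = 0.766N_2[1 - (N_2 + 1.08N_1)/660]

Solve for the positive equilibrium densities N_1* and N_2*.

Setting both brackets to zero gives the nullclines N_1 + 0.164N_2 = 366 and 1.08N_1 + N_2 = 660.
Substituting N_2 = 660 - 1.08N_1 into the first: N_1(1 - 0.164·1.08) = 366 - 0.164·660.
So N_1* = 258/0.823 = 313, and then N_2* = 660 - 1.08·313 = 322.

N_1* ≈ 313, N_2* ≈ 322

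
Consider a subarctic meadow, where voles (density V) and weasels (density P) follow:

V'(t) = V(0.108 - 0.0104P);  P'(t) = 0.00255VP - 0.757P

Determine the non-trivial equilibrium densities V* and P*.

Set dP/dt = 0 with P > 0: 0.00255V - 0.757 = 0, so V* = 0.757/0.00255 = 297.
Set dV/dt = 0 with V > 0: 0.108 - 0.0104P = 0, so P* = 0.108/0.0104 = 10.4.

V* ≈ 297, P* ≈ 10.4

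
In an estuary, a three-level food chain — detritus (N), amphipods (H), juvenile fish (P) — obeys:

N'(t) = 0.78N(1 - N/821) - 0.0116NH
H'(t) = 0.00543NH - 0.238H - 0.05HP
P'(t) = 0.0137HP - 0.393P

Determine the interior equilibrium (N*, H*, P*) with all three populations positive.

N* ≈ 471, H* ≈ 28.7, P* ≈ 46.4

From dP/dt = 0: 0.0137H* = 0.393, so H* = 28.7.
From dN/dt = 0: 0.78(1 - N*/821) = 0.0116·28.7, giving N* = 821·(1 - 0.427) = 471.
From dH/dt = 0: 0.00543·471 - 0.238 = 0.05P*, so P* = 2.32/0.05 = 46.4.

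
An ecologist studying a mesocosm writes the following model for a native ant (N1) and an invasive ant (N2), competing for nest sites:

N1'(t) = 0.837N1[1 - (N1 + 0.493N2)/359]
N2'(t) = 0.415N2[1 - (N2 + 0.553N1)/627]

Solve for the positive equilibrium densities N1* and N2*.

N1* ≈ 68.6, N2* ≈ 589

Setting both brackets to zero gives the nullclines N1 + 0.493N2 = 359 and 0.553N1 + N2 = 627.
Substituting N2 = 627 - 0.553N1 into the first: N1(1 - 0.493·0.553) = 359 - 0.493·627.
So N1* = 49.9/0.727 = 68.6, and then N2* = 627 - 0.553·68.6 = 589.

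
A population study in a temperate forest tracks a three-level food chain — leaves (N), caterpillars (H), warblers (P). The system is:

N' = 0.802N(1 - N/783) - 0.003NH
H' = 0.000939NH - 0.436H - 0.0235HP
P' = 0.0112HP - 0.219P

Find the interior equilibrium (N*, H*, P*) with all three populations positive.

From dP/dt = 0: 0.0112H* = 0.219, so H* = 19.6.
From dN/dt = 0: 0.802(1 - N*/783) = 0.003·19.6, giving N* = 783·(1 - 0.0731) = 726.
From dH/dt = 0: 0.000939·726 - 0.436 = 0.0235P*, so P* = 0.245/0.0235 = 10.4.

N* ≈ 726, H* ≈ 19.6, P* ≈ 10.4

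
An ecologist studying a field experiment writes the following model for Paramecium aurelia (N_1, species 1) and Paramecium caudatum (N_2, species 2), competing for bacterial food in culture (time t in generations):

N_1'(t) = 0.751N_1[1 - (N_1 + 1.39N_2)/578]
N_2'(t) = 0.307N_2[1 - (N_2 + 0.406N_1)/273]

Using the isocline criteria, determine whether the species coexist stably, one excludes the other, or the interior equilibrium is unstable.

Compare the nullcline intercepts: K1/α12 = 578/1.39 = 416 > K2 = 273; K2/α21 = 273/0.406 = 672 > K1 = 578.
Since both inequalities hold, each species can invade when rare, so the interior equilibrium is stable.

stable coexistence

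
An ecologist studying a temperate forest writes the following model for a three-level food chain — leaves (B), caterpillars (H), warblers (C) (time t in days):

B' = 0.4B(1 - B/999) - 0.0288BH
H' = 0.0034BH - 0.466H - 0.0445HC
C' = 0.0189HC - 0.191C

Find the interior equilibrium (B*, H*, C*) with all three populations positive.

From dC/dt = 0: 0.0189H* = 0.191, so H* = 10.1.
From dB/dt = 0: 0.4(1 - B*/999) = 0.0288·10.1, giving B* = 999·(1 - 0.728) = 272.
From dH/dt = 0: 0.0034·272 - 0.466 = 0.0445C*, so C* = 0.459/0.0445 = 10.3.

B* ≈ 272, H* ≈ 10.1, C* ≈ 10.3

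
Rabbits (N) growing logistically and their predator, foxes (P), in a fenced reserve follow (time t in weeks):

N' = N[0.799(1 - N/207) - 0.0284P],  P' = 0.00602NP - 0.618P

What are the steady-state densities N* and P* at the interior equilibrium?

N* ≈ 103, P* ≈ 14.2

From dP/dt = 0 with P > 0: 0.00602N* = 0.618, so N* = 103.
Substitute into dN/dt = 0: 0.799(1 - 103/207) = 0.0284P*.
The bracket is 0.504, giving P* = 0.403/0.0284 = 14.2.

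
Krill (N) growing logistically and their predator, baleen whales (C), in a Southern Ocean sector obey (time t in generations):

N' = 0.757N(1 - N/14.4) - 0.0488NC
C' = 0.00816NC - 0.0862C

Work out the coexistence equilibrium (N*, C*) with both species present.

N* ≈ 10.6, C* ≈ 4.13

From dC/dt = 0 with C > 0: 0.00816N* = 0.0862, so N* = 10.6.
Substitute into dN/dt = 0: 0.757(1 - 10.6/14.4) = 0.0488C*.
The bracket is 0.266, giving C* = 0.202/0.0488 = 4.13.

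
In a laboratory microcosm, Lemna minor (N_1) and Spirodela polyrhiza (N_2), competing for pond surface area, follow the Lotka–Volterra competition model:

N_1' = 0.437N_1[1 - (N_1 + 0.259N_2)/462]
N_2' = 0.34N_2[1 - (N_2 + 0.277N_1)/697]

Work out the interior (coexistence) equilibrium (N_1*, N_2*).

Setting both brackets to zero gives the nullclines N_1 + 0.259N_2 = 462 and 0.277N_1 + N_2 = 697.
Substituting N_2 = 697 - 0.277N_1 into the first: N_1(1 - 0.259·0.277) = 462 - 0.259·697.
So N_1* = 281/0.928 = 303, and then N_2* = 697 - 0.277·303 = 613.

N_1* ≈ 303, N_2* ≈ 613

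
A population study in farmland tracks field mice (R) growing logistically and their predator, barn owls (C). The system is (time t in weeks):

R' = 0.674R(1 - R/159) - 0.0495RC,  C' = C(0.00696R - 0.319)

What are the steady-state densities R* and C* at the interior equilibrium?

R* ≈ 45.8, C* ≈ 9.69

From dC/dt = 0 with C > 0: 0.00696R* = 0.319, so R* = 45.8.
Substitute into dR/dt = 0: 0.674(1 - 45.8/159) = 0.0495C*.
The bracket is 0.712, giving C* = 0.48/0.0495 = 9.69.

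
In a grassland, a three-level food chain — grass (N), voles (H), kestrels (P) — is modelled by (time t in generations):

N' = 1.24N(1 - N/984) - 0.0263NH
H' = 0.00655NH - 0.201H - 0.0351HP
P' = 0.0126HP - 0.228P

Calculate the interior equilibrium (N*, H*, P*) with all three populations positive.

From dP/dt = 0: 0.0126H* = 0.228, so H* = 18.1.
From dN/dt = 0: 1.24(1 - N*/984) = 0.0263·18.1, giving N* = 984·(1 - 0.384) = 606.
From dH/dt = 0: 0.00655·606 - 0.201 = 0.0351P*, so P* = 3.77/0.0351 = 107.

N* ≈ 606, H* ≈ 18.1, P* ≈ 107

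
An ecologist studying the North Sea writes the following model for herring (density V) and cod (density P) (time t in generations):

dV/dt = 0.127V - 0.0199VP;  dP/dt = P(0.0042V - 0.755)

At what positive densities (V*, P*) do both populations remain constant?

V* ≈ 180, P* ≈ 6.38

Set dP/dt = 0 with P > 0: 0.0042V - 0.755 = 0, so V* = 0.755/0.0042 = 180.
Set dV/dt = 0 with V > 0: 0.127 - 0.0199P = 0, so P* = 0.127/0.0199 = 6.38.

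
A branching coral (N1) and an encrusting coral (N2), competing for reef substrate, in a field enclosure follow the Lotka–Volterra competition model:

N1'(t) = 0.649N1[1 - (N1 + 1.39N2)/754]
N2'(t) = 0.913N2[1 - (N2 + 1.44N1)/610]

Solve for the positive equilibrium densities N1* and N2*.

Setting both brackets to zero gives the nullclines N1 + 1.39N2 = 754 and 1.44N1 + N2 = 610.
Substituting N2 = 610 - 1.44N1 into the first: N1(1 - 1.39·1.44) = 754 - 1.39·610.
So N1* = -93.9/-1 = 93.8, and then N2* = 610 - 1.44·93.8 = 475.

N1* ≈ 93.8, N2* ≈ 475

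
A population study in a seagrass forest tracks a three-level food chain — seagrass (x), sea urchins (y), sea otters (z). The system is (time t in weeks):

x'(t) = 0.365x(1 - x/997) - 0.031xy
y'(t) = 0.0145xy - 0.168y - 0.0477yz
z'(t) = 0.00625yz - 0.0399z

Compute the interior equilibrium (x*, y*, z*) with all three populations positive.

x* ≈ 456, y* ≈ 6.38, z* ≈ 135

From dz/dt = 0: 0.00625y* = 0.0399, so y* = 6.38.
From dx/dt = 0: 0.365(1 - x*/997) = 0.031·6.38, giving x* = 997·(1 - 0.542) = 456.
From dy/dt = 0: 0.0145·456 - 0.168 = 0.0477z*, so z* = 6.45/0.0477 = 135.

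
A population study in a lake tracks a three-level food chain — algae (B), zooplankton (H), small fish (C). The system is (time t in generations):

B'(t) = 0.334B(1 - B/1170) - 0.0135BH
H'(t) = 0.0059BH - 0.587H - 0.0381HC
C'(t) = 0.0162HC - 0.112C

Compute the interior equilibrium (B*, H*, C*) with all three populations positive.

B* ≈ 843, H* ≈ 6.91, C* ≈ 115

From dC/dt = 0: 0.0162H* = 0.112, so H* = 6.91.
From dB/dt = 0: 0.334(1 - B*/1170) = 0.0135·6.91, giving B* = 1170·(1 - 0.279) = 843.
From dH/dt = 0: 0.0059·843 - 0.587 = 0.0381C*, so C* = 4.39/0.0381 = 115.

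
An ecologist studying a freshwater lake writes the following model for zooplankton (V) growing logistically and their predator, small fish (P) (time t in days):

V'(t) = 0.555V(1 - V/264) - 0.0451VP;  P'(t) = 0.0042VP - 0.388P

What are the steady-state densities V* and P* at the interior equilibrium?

V* ≈ 92.4, P* ≈ 8

From dP/dt = 0 with P > 0: 0.0042V* = 0.388, so V* = 92.4.
Substitute into dV/dt = 0: 0.555(1 - 92.4/264) = 0.0451P*.
The bracket is 0.65, giving P* = 0.361/0.0451 = 8.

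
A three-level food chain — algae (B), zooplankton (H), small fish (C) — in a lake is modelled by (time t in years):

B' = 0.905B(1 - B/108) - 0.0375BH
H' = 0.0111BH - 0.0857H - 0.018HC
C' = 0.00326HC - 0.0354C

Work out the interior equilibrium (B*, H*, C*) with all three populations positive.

B* ≈ 59.4, H* ≈ 10.9, C* ≈ 31.9

From dC/dt = 0: 0.00326H* = 0.0354, so H* = 10.9.
From dB/dt = 0: 0.905(1 - B*/108) = 0.0375·10.9, giving B* = 108·(1 - 0.45) = 59.4.
From dH/dt = 0: 0.0111·59.4 - 0.0857 = 0.018C*, so C* = 0.574/0.018 = 31.9.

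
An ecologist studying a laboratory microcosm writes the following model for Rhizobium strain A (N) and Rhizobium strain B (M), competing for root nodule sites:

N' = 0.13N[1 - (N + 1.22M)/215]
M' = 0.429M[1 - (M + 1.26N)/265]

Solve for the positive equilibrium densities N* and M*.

N* ≈ 202, M* ≈ 11

Setting both brackets to zero gives the nullclines N + 1.22M = 215 and 1.26N + M = 265.
Substituting M = 265 - 1.26N into the first: N(1 - 1.22·1.26) = 215 - 1.22·265.
So N* = -108/-0.537 = 202, and then M* = 265 - 1.26·202 = 11.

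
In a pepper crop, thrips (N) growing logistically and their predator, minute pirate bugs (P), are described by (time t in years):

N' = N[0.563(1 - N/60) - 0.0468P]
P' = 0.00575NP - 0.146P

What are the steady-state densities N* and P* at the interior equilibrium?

N* ≈ 25.4, P* ≈ 6.94

From dP/dt = 0 with P > 0: 0.00575N* = 0.146, so N* = 25.4.
Substitute into dN/dt = 0: 0.563(1 - 25.4/60) = 0.0468P*.
The bracket is 0.577, giving P* = 0.325/0.0468 = 6.94.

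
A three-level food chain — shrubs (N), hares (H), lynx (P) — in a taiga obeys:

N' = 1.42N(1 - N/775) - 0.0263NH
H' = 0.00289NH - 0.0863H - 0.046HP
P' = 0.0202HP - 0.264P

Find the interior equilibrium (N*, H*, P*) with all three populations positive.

From dP/dt = 0: 0.0202H* = 0.264, so H* = 13.1.
From dN/dt = 0: 1.42(1 - N*/775) = 0.0263·13.1, giving N* = 775·(1 - 0.242) = 587.
From dH/dt = 0: 0.00289·587 - 0.0863 = 0.046P*, so P* = 1.61/0.046 = 35.

N* ≈ 587, H* ≈ 13.1, P* ≈ 35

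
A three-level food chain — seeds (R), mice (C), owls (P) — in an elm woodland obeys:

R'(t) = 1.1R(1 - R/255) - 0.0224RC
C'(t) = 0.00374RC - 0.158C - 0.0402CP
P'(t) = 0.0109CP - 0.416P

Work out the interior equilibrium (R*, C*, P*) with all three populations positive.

From dP/dt = 0: 0.0109C* = 0.416, so C* = 38.2.
From dR/dt = 0: 1.1(1 - R*/255) = 0.0224·38.2, giving R* = 255·(1 - 0.777) = 56.8.
From dC/dt = 0: 0.00374·56.8 - 0.158 = 0.0402P*, so P* = 0.0545/0.0402 = 1.36.

R* ≈ 56.8, C* ≈ 38.2, P* ≈ 1.36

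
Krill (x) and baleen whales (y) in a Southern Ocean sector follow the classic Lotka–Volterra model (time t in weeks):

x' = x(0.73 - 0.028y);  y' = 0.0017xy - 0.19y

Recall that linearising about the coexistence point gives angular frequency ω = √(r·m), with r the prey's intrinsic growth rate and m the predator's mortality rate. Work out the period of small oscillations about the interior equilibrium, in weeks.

T ≈ 16.9 weeks

Here r = 0.73 and m = 0.19, so r·m = 0.139.
ω = √0.139 = 0.372 per week, hence T = 2π/ω ≈ 16.9 weeks.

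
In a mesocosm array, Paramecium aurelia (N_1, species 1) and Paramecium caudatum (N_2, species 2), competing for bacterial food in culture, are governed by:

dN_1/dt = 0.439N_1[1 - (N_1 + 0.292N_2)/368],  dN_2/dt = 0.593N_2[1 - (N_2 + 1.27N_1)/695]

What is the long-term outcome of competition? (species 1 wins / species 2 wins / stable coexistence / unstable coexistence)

stable coexistence

Compare the nullcline intercepts: K1/α12 = 368/0.292 = 1260 > K2 = 695; K2/α21 = 695/1.27 = 547 > K1 = 368.
Since both inequalities hold, each species can invade when rare, so the interior equilibrium is stable.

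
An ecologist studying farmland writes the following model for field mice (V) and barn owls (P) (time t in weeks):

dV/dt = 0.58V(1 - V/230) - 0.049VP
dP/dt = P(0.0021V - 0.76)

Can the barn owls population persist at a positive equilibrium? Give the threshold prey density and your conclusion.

The predator equation gives dP/dt > 0 only when V > 0.76/0.0021 = 362.
Without the predator, V → K = 230. Since 230 < 362, the predator cannot invade.

Threshold V = 362; K < 362, so no, the predator goes extinct.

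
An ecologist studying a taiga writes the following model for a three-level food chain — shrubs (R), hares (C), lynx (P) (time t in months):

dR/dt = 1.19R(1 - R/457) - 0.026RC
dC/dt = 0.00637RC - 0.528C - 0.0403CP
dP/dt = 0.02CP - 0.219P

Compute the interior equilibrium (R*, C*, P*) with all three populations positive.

From dP/dt = 0: 0.02C* = 0.219, so C* = 10.9.
From dR/dt = 0: 1.19(1 - R*/457) = 0.026·10.9, giving R* = 457·(1 - 0.239) = 348.
From dC/dt = 0: 0.00637·348 - 0.528 = 0.0403P*, so P* = 1.69/0.0403 = 41.9.

R* ≈ 348, C* ≈ 10.9, P* ≈ 41.9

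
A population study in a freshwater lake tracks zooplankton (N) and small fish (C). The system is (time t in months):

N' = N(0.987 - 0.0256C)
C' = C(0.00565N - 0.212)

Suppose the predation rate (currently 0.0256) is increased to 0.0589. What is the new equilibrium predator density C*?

At the interior fixed point, setting dN/dt = 0 with N > 0 fixes C* = (prey growth rate)/(NC coefficient) — independent of the other coefficients.
With the change, C* = 0.987/0.0589 = 16.8; it falls from 38.6.

C* ≈ 16.8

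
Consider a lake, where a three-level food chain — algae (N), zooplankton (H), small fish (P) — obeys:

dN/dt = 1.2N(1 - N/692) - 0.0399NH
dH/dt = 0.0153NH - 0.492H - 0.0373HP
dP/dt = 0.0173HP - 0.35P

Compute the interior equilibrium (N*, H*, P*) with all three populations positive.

N* ≈ 227, H* ≈ 20.2, P* ≈ 79.7

From dP/dt = 0: 0.0173H* = 0.35, so H* = 20.2.
From dN/dt = 0: 1.2(1 - N*/692) = 0.0399·20.2, giving N* = 692·(1 - 0.673) = 227.
From dH/dt = 0: 0.0153·227 - 0.492 = 0.0373P*, so P* = 2.97/0.0373 = 79.7.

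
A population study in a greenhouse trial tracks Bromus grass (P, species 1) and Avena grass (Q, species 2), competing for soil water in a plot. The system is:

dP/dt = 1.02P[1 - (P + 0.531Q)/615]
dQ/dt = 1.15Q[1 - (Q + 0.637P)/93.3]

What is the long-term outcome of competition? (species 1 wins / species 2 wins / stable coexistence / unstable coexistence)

Compare the nullcline intercepts: K1/α12 = 615/0.531 = 1160 > K2 = 93.3; K2/α21 = 93.3/0.637 = 146 < K1 = 615.
Since the inequalities point opposite ways, species 1 can invade but species 2 cannot.

species 1 excludes species 2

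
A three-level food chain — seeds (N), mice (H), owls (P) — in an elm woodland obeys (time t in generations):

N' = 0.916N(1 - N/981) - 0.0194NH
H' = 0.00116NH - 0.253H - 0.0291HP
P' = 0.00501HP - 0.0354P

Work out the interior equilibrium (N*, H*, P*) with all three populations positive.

N* ≈ 834, H* ≈ 7.07, P* ≈ 24.6

From dP/dt = 0: 0.00501H* = 0.0354, so H* = 7.07.
From dN/dt = 0: 0.916(1 - N*/981) = 0.0194·7.07, giving N* = 981·(1 - 0.15) = 834.
From dH/dt = 0: 0.00116·834 - 0.253 = 0.0291P*, so P* = 0.715/0.0291 = 24.6.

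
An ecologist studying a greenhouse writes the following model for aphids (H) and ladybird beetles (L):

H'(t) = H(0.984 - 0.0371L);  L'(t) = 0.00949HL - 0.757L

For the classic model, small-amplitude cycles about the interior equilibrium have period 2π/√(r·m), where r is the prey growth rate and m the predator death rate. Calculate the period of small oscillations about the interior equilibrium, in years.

Here r = 0.984 and m = 0.757, so r·m = 0.745.
ω = √0.745 = 0.863 per year, hence T = 2π/ω ≈ 7.28 years.

T ≈ 7.28 years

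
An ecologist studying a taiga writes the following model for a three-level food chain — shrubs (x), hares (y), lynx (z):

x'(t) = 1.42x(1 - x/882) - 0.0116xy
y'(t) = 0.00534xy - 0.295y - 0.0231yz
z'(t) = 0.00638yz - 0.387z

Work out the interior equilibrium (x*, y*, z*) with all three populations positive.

x* ≈ 445, y* ≈ 60.7, z* ≈ 90.1

From dz/dt = 0: 0.00638y* = 0.387, so y* = 60.7.
From dx/dt = 0: 1.42(1 - x*/882) = 0.0116·60.7, giving x* = 882·(1 - 0.496) = 445.
From dy/dt = 0: 0.00534·445 - 0.295 = 0.0231z*, so z* = 2.08/0.0231 = 90.1.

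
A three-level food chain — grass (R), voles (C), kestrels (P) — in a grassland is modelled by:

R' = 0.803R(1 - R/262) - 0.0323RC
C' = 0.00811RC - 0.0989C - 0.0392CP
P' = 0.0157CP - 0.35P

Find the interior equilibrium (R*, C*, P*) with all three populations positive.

From dP/dt = 0: 0.0157C* = 0.35, so C* = 22.3.
From dR/dt = 0: 0.803(1 - R*/262) = 0.0323·22.3, giving R* = 262·(1 - 0.897) = 27.1.
From dC/dt = 0: 0.00811·27.1 - 0.0989 = 0.0392P*, so P* = 0.121/0.0392 = 3.08.

R* ≈ 27.1, C* ≈ 22.3, P* ≈ 3.08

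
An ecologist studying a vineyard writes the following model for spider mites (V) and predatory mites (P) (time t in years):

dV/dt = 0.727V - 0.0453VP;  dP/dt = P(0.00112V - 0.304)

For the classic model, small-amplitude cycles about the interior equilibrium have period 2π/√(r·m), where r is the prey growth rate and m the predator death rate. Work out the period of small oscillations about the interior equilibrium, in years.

Here r = 0.727 and m = 0.304, so r·m = 0.221.
ω = √0.221 = 0.47 per year, hence T = 2π/ω ≈ 13.4 years.

T ≈ 13.4 years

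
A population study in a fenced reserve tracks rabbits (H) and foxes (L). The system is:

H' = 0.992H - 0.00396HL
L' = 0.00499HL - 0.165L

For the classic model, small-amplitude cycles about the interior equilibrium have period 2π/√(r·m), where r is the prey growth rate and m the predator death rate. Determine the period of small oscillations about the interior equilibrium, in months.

Here r = 0.992 and m = 0.165, so r·m = 0.164.
ω = √0.164 = 0.405 per month, hence T = 2π/ω ≈ 15.5 months.

T ≈ 15.5 months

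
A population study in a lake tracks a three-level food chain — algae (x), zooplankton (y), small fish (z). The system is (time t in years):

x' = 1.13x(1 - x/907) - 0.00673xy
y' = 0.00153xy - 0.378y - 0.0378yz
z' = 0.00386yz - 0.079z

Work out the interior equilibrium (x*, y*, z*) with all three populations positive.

x* ≈ 796, y* ≈ 20.5, z* ≈ 22.2

From dz/dt = 0: 0.00386y* = 0.079, so y* = 20.5.
From dx/dt = 0: 1.13(1 - x*/907) = 0.00673·20.5, giving x* = 907·(1 - 0.122) = 796.
From dy/dt = 0: 0.00153·796 - 0.378 = 0.0378z*, so z* = 0.841/0.0378 = 22.2.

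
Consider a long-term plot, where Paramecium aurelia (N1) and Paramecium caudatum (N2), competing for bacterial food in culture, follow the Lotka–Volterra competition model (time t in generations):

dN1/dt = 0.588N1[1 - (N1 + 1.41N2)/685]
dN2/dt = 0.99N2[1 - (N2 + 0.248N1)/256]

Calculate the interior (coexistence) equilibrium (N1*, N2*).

Setting both brackets to zero gives the nullclines N1 + 1.41N2 = 685 and 0.248N1 + N2 = 256.
Substituting N2 = 256 - 0.248N1 into the first: N1(1 - 1.41·0.248) = 685 - 1.41·256.
So N1* = 324/0.65 = 498, and then N2* = 256 - 0.248·498 = 132.

N1* ≈ 498, N2* ≈ 132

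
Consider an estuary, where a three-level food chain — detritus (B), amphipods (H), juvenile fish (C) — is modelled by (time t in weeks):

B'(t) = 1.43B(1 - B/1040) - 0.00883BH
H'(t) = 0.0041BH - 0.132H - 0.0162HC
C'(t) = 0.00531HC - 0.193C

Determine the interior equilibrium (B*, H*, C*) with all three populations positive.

From dC/dt = 0: 0.00531H* = 0.193, so H* = 36.3.
From dB/dt = 0: 1.43(1 - B*/1040) = 0.00883·36.3, giving B* = 1040·(1 - 0.224) = 807.
From dH/dt = 0: 0.0041·807 - 0.132 = 0.0162C*, so C* = 3.18/0.0162 = 196.

B* ≈ 807, H* ≈ 36.3, C* ≈ 196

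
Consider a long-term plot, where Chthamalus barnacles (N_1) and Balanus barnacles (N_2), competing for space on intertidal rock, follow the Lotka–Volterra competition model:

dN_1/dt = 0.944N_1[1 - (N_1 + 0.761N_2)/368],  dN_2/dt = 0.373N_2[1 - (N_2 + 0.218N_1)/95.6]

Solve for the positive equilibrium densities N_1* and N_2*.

Setting both brackets to zero gives the nullclines N_1 + 0.761N_2 = 368 and 0.218N_1 + N_2 = 95.6.
Substituting N_2 = 95.6 - 0.218N_1 into the first: N_1(1 - 0.761·0.218) = 368 - 0.761·95.6.
So N_1* = 295/0.834 = 354, and then N_2* = 95.6 - 0.218·354 = 18.4.

N_1* ≈ 354, N_2* ≈ 18.4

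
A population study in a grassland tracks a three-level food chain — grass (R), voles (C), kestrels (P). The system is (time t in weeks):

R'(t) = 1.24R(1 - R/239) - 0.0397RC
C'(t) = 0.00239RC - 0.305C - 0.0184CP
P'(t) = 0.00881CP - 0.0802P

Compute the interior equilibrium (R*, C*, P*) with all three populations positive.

From dP/dt = 0: 0.00881C* = 0.0802, so C* = 9.1.
From dR/dt = 0: 1.24(1 - R*/239) = 0.0397·9.1, giving R* = 239·(1 - 0.291) = 169.
From dC/dt = 0: 0.00239·169 - 0.305 = 0.0184P*, so P* = 0.0997/0.0184 = 5.42.

R* ≈ 169, C* ≈ 9.1, P* ≈ 5.42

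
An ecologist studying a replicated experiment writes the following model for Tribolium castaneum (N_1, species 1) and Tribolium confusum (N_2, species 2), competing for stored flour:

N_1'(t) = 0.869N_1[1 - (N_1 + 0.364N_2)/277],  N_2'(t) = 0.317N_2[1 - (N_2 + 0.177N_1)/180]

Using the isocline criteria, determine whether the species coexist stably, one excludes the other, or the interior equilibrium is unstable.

Compare the nullcline intercepts: K1/α12 = 277/0.364 = 761 > K2 = 180; K2/α21 = 180/0.177 = 1020 > K1 = 277.
Since both inequalities hold, each species can invade when rare, so the interior equilibrium is stable.

stable coexistence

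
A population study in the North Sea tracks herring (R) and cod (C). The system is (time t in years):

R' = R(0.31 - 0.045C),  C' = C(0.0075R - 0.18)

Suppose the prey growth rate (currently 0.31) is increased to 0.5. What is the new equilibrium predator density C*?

C* ≈ 11.1

At the interior fixed point, setting dR/dt = 0 with R > 0 fixes C* = (prey growth rate)/(RC coefficient) — independent of the other coefficients.
With the change, C* = 0.5/0.045 = 11.1; it rises from 6.89.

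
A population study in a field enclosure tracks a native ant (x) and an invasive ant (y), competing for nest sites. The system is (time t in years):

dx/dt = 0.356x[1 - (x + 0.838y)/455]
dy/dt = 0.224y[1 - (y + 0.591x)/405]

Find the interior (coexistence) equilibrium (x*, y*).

x* ≈ 229, y* ≈ 270

Setting both brackets to zero gives the nullclines x + 0.838y = 455 and 0.591x + y = 405.
Substituting y = 405 - 0.591x into the first: x(1 - 0.838·0.591) = 455 - 0.838·405.
So x* = 116/0.505 = 229, and then y* = 405 - 0.591·229 = 270.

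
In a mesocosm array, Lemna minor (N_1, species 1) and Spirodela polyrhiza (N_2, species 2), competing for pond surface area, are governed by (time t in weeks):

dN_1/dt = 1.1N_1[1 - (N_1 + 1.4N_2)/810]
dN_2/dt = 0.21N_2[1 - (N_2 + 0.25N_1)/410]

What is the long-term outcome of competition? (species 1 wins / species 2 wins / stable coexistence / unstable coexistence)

Compare the nullcline intercepts: K1/α12 = 810/1.4 = 579 > K2 = 410; K2/α21 = 410/0.25 = 1640 > K1 = 810.
Since both inequalities hold, each species can invade when rare, so the interior equilibrium is stable.

stable coexistence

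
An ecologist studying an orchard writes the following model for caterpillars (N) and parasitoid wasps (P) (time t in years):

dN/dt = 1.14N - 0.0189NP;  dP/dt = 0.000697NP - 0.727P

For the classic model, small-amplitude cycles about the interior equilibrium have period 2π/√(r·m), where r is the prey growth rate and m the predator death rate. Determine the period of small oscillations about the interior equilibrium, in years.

Here r = 1.14 and m = 0.727, so r·m = 0.829.
ω = √0.829 = 0.91 per year, hence T = 2π/ω ≈ 6.9 years.

T ≈ 6.9 years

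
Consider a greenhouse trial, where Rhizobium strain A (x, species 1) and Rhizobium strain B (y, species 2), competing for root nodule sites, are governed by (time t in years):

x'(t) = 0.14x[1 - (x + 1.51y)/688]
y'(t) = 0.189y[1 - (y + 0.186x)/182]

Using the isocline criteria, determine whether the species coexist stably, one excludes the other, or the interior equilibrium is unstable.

stable coexistence

Compare the nullcline intercepts: K1/α12 = 688/1.51 = 456 > K2 = 182; K2/α21 = 182/0.186 = 978 > K1 = 688.
Since both inequalities hold, each species can invade when rare, so the interior equilibrium is stable.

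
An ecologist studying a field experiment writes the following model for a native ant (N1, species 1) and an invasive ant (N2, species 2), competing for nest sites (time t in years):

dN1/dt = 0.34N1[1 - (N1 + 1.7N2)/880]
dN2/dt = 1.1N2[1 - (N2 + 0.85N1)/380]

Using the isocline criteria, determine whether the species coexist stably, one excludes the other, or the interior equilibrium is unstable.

Compare the nullcline intercepts: K1/α12 = 880/1.7 = 518 > K2 = 380; K2/α21 = 380/0.85 = 447 < K1 = 880.
Since the inequalities point opposite ways, species 1 can invade but species 2 cannot.

species 1 excludes species 2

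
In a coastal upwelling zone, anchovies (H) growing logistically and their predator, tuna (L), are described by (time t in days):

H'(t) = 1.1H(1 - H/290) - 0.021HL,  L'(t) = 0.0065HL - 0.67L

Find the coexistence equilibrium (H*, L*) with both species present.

H* ≈ 103, L* ≈ 33.8

From dL/dt = 0 with L > 0: 0.0065H* = 0.67, so H* = 103.
Substitute into dH/dt = 0: 1.1(1 - 103/290) = 0.021L*.
The bracket is 0.645, giving L* = 0.709/0.021 = 33.8.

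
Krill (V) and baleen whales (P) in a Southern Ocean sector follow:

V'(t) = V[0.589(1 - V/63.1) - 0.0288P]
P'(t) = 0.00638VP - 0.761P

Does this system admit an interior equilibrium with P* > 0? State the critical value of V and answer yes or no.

Threshold V = 119; K < 119, so no, the predator goes extinct.

The predator equation gives dP/dt > 0 only when V > 0.761/0.00638 = 119.
Without the predator, V → K = 63.1. Since 63.1 < 119, the predator cannot invade.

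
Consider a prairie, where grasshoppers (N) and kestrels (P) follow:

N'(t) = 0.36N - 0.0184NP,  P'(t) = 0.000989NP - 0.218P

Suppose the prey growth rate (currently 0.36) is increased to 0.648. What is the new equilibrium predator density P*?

P* ≈ 35.2

At the interior fixed point, setting dN/dt = 0 with N > 0 fixes P* = (prey growth rate)/(NP coefficient) — independent of the other coefficients.
With the change, P* = 0.648/0.0184 = 35.2; it rises from 19.6.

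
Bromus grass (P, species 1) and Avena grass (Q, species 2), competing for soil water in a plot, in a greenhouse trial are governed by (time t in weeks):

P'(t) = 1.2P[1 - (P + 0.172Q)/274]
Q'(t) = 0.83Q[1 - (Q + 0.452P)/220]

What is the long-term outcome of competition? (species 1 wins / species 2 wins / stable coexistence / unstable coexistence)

Compare the nullcline intercepts: K1/α12 = 274/0.172 = 1590 > K2 = 220; K2/α21 = 220/0.452 = 487 > K1 = 274.
Since both inequalities hold, each species can invade when rare, so the interior equilibrium is stable.

stable coexistence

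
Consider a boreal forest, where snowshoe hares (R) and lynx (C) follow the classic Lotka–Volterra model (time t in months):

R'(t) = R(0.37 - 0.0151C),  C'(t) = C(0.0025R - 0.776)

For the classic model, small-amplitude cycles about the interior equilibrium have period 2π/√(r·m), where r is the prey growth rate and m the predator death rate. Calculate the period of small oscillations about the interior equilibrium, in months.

T ≈ 11.7 months

Here r = 0.37 and m = 0.776, so r·m = 0.287.
ω = √0.287 = 0.536 per month, hence T = 2π/ω ≈ 11.7 months.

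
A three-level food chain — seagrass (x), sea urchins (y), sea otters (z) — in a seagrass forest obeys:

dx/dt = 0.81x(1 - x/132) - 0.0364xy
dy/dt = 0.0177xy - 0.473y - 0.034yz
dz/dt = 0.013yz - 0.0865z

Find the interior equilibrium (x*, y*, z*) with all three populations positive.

x* ≈ 92.5, y* ≈ 6.65, z* ≈ 34.3

From dz/dt = 0: 0.013y* = 0.0865, so y* = 6.65.
From dx/dt = 0: 0.81(1 - x*/132) = 0.0364·6.65, giving x* = 132·(1 - 0.299) = 92.5.
From dy/dt = 0: 0.0177·92.5 - 0.473 = 0.034z*, so z* = 1.16/0.034 = 34.3.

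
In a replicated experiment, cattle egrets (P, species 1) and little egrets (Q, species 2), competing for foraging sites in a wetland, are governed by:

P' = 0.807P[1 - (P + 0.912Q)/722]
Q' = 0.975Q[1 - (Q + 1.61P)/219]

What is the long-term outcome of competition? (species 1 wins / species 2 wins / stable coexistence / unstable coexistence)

species 1 excludes species 2

Compare the nullcline intercepts: K1/α12 = 722/0.912 = 792 > K2 = 219; K2/α21 = 219/1.61 = 136 < K1 = 722.
Since the inequalities point opposite ways, species 1 can invade but species 2 cannot.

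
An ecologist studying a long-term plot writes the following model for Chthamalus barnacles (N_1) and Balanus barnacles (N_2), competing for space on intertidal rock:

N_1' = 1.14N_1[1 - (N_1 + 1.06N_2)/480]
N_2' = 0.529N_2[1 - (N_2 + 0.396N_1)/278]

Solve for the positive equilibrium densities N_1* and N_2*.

N_1* ≈ 319, N_2* ≈ 152

Setting both brackets to zero gives the nullclines N_1 + 1.06N_2 = 480 and 0.396N_1 + N_2 = 278.
Substituting N_2 = 278 - 0.396N_1 into the first: N_1(1 - 1.06·0.396) = 480 - 1.06·278.
So N_1* = 185/0.58 = 319, and then N_2* = 278 - 0.396·319 = 152.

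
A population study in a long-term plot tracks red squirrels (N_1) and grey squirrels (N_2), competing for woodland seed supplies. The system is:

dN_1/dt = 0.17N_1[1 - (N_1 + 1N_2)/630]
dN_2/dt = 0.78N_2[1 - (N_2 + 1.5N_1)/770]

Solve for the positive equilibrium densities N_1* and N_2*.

N_1* ≈ 280, N_2* ≈ 350

Setting both brackets to zero gives the nullclines N_1 + 1N_2 = 630 and 1.5N_1 + N_2 = 770.
Substituting N_2 = 770 - 1.5N_1 into the first: N_1(1 - 1·1.5) = 630 - 1·770.
So N_1* = -140/-0.5 = 280, and then N_2* = 770 - 1.5·280 = 350.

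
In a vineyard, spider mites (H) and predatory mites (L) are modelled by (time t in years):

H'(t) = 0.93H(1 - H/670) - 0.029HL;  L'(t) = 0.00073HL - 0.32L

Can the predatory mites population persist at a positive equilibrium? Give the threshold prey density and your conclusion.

The predator equation gives dL/dt > 0 only when H > 0.32/0.00073 = 438.
Without the predator, H → K = 670. Since 670 > 438, the predator can invade and persist.

Threshold H = 438; K > 438, so yes, the predator persists.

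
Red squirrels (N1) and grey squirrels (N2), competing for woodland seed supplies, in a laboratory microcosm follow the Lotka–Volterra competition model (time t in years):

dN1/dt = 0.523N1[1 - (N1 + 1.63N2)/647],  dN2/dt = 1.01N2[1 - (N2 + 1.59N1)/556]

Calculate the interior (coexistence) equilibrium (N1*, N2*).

Setting both brackets to zero gives the nullclines N1 + 1.63N2 = 647 and 1.59N1 + N2 = 556.
Substituting N2 = 556 - 1.59N1 into the first: N1(1 - 1.63·1.59) = 647 - 1.63·556.
So N1* = -259/-1.59 = 163, and then N2* = 556 - 1.59·163 = 297.

N1* ≈ 163, N2* ≈ 297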